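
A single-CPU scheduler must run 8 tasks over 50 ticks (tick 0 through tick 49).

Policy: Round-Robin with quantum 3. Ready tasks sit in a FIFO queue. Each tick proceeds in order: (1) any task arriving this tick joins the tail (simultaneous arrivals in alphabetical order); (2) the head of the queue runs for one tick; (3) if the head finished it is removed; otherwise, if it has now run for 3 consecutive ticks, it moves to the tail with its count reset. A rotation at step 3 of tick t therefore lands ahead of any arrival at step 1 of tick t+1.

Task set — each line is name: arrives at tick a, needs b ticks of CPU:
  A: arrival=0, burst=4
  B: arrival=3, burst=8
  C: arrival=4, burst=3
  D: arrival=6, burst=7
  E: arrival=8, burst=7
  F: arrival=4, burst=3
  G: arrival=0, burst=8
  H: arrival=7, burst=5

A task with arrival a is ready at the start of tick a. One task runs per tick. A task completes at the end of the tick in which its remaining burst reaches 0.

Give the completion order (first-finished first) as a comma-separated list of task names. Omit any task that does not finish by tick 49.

t=0: queue=[A,G] q_used=0 → run A
t=1: queue=[A,G] q_used=1 → run A
t=2: queue=[A,G] q_used=2 → run A
t=3: queue=[G,A,B] q_used=0 → run G
t=4: queue=[G,A,B,C,F] q_used=1 → run G
t=5: queue=[G,A,B,C,F] q_used=2 → run G
t=6: queue=[A,B,C,F,G,D] q_used=0 → run A
t=7: queue=[B,C,F,G,D,H] q_used=0 → run B
t=8: queue=[B,C,F,G,D,H,E] q_used=1 → run B
t=9: queue=[B,C,F,G,D,H,E] q_used=2 → run B
t=10: queue=[C,F,G,D,H,E,B] q_used=0 → run C
t=11: queue=[C,F,G,D,H,E,B] q_used=1 → run C
t=12: queue=[C,F,G,D,H,E,B] q_used=2 → run C
t=13: queue=[F,G,D,H,E,B] q_used=0 → run F
t=14: queue=[F,G,D,H,E,B] q_used=1 → run F
t=15: queue=[F,G,D,H,E,B] q_used=2 → run F
t=16: queue=[G,D,H,E,B] q_used=0 → run G
t=17: queue=[G,D,H,E,B] q_used=1 → run G
t=18: queue=[G,D,H,E,B] q_used=2 → run G
t=19: queue=[D,H,E,B,G] q_used=0 → run D
t=20: queue=[D,H,E,B,G] q_used=1 → run D
t=21: queue=[D,H,E,B,G] q_used=2 → run D
t=22: queue=[H,E,B,G,D] q_used=0 → run H
t=23: queue=[H,E,B,G,D] q_used=1 → run H
t=24: queue=[H,E,B,G,D] q_used=2 → run H
t=25: queue=[E,B,G,D,H] q_used=0 → run E
t=26: queue=[E,B,G,D,H] q_used=1 → run E
t=27: queue=[E,B,G,D,H] q_used=2 → run E
t=28: queue=[B,G,D,H,E] q_used=0 → run B
t=29: queue=[B,G,D,H,E] q_used=1 → run B
t=30: queue=[B,G,D,H,E] q_used=2 → run B
t=31: queue=[G,D,H,E,B] q_used=0 → run G
t=32: queue=[G,D,H,E,B] q_used=1 → run G
t=33: queue=[D,H,E,B] q_used=0 → run D
t=34: queue=[D,H,E,B] q_used=1 → run D
t=35: queue=[D,H,E,B] q_used=2 → run D
t=36: queue=[H,E,B,D] q_used=0 → run H
t=37: queue=[H,E,B,D] q_used=1 → run H
t=38: queue=[E,B,D] q_used=0 → run E
t=39: queue=[E,B,D] q_used=1 → run E
t=40: queue=[E,B,D] q_used=2 → run E
t=41: queue=[B,D,E] q_used=0 → run B
t=42: queue=[B,D,E] q_used=1 → run B
t=43: queue=[D,E] q_used=0 → run D
t=44: queue=[E] q_used=0 → run E
t=45: (idle)
t=46: (idle)
t=47: (idle)
t=48: (idle)
t=49: (idle)

completion order = A, C, F, G, H, B, D, E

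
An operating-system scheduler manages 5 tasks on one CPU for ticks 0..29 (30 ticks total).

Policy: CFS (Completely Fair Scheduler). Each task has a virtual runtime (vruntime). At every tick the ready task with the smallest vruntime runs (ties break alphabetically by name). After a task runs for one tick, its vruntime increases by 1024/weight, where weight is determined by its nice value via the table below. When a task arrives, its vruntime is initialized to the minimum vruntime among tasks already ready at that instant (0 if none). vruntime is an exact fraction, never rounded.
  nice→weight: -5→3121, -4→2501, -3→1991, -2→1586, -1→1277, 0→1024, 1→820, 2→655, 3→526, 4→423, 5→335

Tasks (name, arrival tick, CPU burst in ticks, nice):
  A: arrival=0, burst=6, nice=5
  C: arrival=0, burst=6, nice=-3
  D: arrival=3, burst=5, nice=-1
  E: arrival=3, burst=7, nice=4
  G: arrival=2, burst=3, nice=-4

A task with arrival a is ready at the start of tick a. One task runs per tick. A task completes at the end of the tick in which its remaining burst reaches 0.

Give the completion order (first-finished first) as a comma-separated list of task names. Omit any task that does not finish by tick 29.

completion order = G, C, D, E, A

t=0: vr[A=0 C=0] → run A
t=1: vr[A=1024/335 C=0] → run C
t=2: vr[A=1024/335 C=1024/1991 G=1024/1991] → run C
t=3: vr[A=1024/335 C=2048/1991 D=1024/1991 E=1024/1991 G=1024/1991] → run D
t=4: vr[A=1024/335 C=2048/1991 D=3346432/2542507 E=1024/1991 G=1024/1991] → run E
t=5: vr[A=1024/335 C=2048/1991 D=3346432/2542507 E=2471936/842193 G=1024/1991] → run G
t=6: vr[A=1024/335 C=2048/1991 D=3346432/2542507 E=2471936/842193 G=4599808/4979491] → run G
t=7: vr[A=1024/335 C=2048/1991 D=3346432/2542507 E=2471936/842193 G=6638592/4979491] → run C
t=8: vr[A=1024/335 C=3072/1991 D=3346432/2542507 E=2471936/842193 G=6638592/4979491] → run D
t=9: vr[A=1024/335 C=3072/1991 D=5385216/2542507 E=2471936/842193 G=6638592/4979491] → run G
t=10: vr[A=1024/335 C=3072/1991 D=5385216/2542507 E=2471936/842193] → run C
t=11: vr[A=1024/335 C=4096/1991 D=5385216/2542507 E=2471936/842193] → run C
t=12: vr[A=1024/335 C=5120/1991 D=5385216/2542507 E=2471936/842193] → run D
t=13: vr[A=1024/335 C=5120/1991 D=7424000/2542507 E=2471936/842193] → run C
t=14: vr[A=1024/335 D=7424000/2542507 E=2471936/842193] → run D
t=15: vr[A=1024/335 D=9462784/2542507 E=2471936/842193] → run E
t=16: vr[A=1024/335 D=9462784/2542507 E=4510720/842193] → run A
t=17: vr[A=2048/335 D=9462784/2542507 E=4510720/842193] → run D
t=18: vr[A=2048/335 E=4510720/842193] → run E
t=19: vr[A=2048/335 E=2183168/280731] → run A
t=20: vr[A=3072/335 E=2183168/280731] → run E
t=21: vr[A=3072/335 E=8588288/842193] → run A
t=22: vr[A=4096/335 E=8588288/842193] → run E
t=23: vr[A=4096/335 E=10627072/842193] → run A
t=24: vr[A=1024/67 E=10627072/842193] → run E
t=25: vr[A=1024/67 E=4221952/280731] → run E
t=26: vr[A=1024/67] → run A
t=27: (idle)
t=28: (idle)
t=29: (idle)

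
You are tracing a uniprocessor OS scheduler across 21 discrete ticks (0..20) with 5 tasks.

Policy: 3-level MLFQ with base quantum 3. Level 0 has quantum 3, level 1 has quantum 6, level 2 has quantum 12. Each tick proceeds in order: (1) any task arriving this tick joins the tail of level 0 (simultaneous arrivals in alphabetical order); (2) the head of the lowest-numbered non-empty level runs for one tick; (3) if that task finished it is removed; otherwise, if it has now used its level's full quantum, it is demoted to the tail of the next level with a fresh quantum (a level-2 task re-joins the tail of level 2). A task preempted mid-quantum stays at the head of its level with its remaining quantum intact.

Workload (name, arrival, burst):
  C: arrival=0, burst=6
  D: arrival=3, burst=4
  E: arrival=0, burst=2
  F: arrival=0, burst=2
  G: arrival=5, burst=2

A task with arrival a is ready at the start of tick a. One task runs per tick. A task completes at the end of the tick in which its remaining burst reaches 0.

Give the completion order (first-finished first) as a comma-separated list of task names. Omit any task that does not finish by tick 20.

t=0: L0/L1/L2 = CEF/-/- → run C
t=1: L0/L1/L2 = CEF/-/- → run C
t=2: L0/L1/L2 = CEF/-/- → run C
t=3: L0/L1/L2 = EFD/C/- → run E
t=4: L0/L1/L2 = EFD/C/- → run E
t=5: L0/L1/L2 = FDG/C/- → run F
t=6: L0/L1/L2 = FDG/C/- → run F
t=7: L0/L1/L2 = DG/C/- → run D
t=8: L0/L1/L2 = DG/C/- → run D
t=9: L0/L1/L2 = DG/C/- → run D
t=10: L0/L1/L2 = G/CD/- → run G
t=11: L0/L1/L2 = G/CD/- → run G
t=12: L0/L1/L2 = -/CD/- → run C
t=13: L0/L1/L2 = -/CD/- → run C
t=14: L0/L1/L2 = -/CD/- → run C
t=15: L0/L1/L2 = -/D/- → run D
t=16: (idle)
t=17: (idle)
t=18: (idle)
t=19: (idle)
t=20: (idle)

completion order = E, F, G, C, D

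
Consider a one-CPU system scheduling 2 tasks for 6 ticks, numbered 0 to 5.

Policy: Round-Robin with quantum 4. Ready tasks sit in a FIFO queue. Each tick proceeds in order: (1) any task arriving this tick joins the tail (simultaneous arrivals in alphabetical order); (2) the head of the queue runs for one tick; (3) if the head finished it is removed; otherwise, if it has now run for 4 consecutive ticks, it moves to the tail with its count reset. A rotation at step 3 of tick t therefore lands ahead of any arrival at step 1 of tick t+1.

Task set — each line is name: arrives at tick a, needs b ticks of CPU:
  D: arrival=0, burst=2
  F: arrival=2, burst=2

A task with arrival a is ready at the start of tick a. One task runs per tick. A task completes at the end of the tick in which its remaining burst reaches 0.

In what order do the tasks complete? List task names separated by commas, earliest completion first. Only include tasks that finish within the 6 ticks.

t=0: queue=[D] q_used=0 → run D
t=1: queue=[D] q_used=1 → run D
t=2: queue=[F] q_used=0 → run F
t=3: queue=[F] q_used=1 → run F
t=4: (idle)
t=5: (idle)

completion order = D, F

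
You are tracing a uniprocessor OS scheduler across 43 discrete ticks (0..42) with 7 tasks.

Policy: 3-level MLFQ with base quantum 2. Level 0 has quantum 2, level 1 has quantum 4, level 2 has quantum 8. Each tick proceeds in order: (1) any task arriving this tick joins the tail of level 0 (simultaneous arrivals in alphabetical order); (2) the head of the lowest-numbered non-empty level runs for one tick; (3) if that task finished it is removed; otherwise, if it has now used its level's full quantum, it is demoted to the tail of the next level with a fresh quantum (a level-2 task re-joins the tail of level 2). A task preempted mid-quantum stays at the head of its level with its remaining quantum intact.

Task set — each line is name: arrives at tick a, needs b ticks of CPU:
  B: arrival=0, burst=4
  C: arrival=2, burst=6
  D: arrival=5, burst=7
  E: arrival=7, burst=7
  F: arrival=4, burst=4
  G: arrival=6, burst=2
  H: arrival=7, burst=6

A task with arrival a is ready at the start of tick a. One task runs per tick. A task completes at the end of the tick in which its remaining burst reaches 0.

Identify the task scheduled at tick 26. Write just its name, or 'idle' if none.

running at tick 26 = E

t=0: L0/L1/L2 = B/-/- → run B
t=1: L0/L1/L2 = B/-/- → run B
t=2: L0/L1/L2 = C/B/- → run C
t=3: L0/L1/L2 = C/B/- → run C
t=4: L0/L1/L2 = F/BC/- → run F
t=5: L0/L1/L2 = FD/BC/- → run F
t=6: L0/L1/L2 = DG/BCF/- → run D
t=7: L0/L1/L2 = DGEH/BCF/- → run D
t=8: L0/L1/L2 = GEH/BCFD/- → run G
t=9: L0/L1/L2 = GEH/BCFD/- → run G
t=10: L0/L1/L2 = EH/BCFD/- → run E
t=11: L0/L1/L2 = EH/BCFD/- → run E
t=12: L0/L1/L2 = H/BCFDE/- → run H
t=13: L0/L1/L2 = H/BCFDE/- → run H
t=14: L0/L1/L2 = -/BCFDEH/- → run B
t=15: L0/L1/L2 = -/BCFDEH/- → run B
t=16: L0/L1/L2 = -/CFDEH/- → run C
t=17: L0/L1/L2 = -/CFDEH/- → run C
t=18: L0/L1/L2 = -/CFDEH/- → run C
t=19: L0/L1/L2 = -/CFDEH/- → run C
t=20: L0/L1/L2 = -/FDEH/- → run F
t=21: L0/L1/L2 = -/FDEH/- → run F
t=22: L0/L1/L2 = -/DEH/- → run D
t=23: L0/L1/L2 = -/DEH/- → run D
t=24: L0/L1/L2 = -/DEH/- → run D
t=25: L0/L1/L2 = -/DEH/- → run D
t=26: L0/L1/L2 = -/EH/D → run E
t=27: L0/L1/L2 = -/EH/D → run E
t=28: L0/L1/L2 = -/EH/D → run E
t=29: L0/L1/L2 = -/EH/D → run E
t=30: L0/L1/L2 = -/H/DE → run H
t=31: L0/L1/L2 = -/H/DE → run H
t=32: L0/L1/L2 = -/H/DE → run H
t=33: L0/L1/L2 = -/H/DE → run H
t=34: L0/L1/L2 = -/-/DE → run D
t=35: L0/L1/L2 = -/-/E → run E
t=36: (idle)
t=37: (idle)
t=38: (idle)
t=39: (idle)
t=40: (idle)
t=41: (idle)
t=42: (idle)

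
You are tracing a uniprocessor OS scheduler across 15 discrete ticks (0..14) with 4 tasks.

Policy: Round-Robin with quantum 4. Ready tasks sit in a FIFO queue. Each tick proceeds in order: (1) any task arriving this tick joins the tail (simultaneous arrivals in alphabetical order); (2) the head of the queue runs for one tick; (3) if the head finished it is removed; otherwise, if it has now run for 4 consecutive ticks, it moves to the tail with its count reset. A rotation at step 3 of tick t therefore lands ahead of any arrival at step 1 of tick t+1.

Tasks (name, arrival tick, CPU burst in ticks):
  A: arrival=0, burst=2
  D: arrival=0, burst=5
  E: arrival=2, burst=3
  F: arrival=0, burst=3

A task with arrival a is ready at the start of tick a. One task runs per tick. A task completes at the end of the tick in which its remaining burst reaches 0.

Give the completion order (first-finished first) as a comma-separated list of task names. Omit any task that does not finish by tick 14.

t=0: queue=[A,D,F] q_used=0 → run A
t=1: queue=[A,D,F] q_used=1 → run A
t=2: queue=[D,F,E] q_used=0 → run D
t=3: queue=[D,F,E] q_used=1 → run D
t=4: queue=[D,F,E] q_used=2 → run D
t=5: queue=[D,F,E] q_used=3 → run D
t=6: queue=[F,E,D] q_used=0 → run F
t=7: queue=[F,E,D] q_used=1 → run F
t=8: queue=[F,E,D] q_used=2 → run F
t=9: queue=[E,D] q_used=0 → run E
t=10: queue=[E,D] q_used=1 → run E
t=11: queue=[E,D] q_used=2 → run E
t=12: queue=[D] q_used=0 → run D
t=13: (idle)
t=14: (idle)

completion order = A, F, E, D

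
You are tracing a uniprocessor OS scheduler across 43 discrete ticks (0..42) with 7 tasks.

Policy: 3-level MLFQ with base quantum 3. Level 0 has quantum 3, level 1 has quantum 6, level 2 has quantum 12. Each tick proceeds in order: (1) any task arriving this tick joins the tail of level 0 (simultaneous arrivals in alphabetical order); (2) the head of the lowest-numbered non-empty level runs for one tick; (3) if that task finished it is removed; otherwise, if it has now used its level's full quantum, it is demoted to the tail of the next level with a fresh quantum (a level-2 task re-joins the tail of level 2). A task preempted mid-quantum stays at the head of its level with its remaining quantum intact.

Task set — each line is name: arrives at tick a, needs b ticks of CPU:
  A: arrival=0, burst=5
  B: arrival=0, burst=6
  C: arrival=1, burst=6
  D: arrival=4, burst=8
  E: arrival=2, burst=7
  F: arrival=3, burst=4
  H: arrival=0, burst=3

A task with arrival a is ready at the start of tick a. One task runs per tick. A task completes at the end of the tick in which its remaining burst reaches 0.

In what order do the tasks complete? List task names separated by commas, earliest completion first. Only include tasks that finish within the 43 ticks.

completion order = H, A, B, C, E, F, D

t=0: L0/L1/L2 = ABH/-/- → run A
t=1: L0/L1/L2 = ABHC/-/- → run A
t=2: L0/L1/L2 = ABHCE/-/- → run A
t=3: L0/L1/L2 = BHCEF/A/- → run B
t=4: L0/L1/L2 = BHCEFD/A/- → run B
t=5: L0/L1/L2 = BHCEFD/A/- → run B
t=6: L0/L1/L2 = HCEFD/AB/- → run H
t=7: L0/L1/L2 = HCEFD/AB/- → run H
t=8: L0/L1/L2 = HCEFD/AB/- → run H
t=9: L0/L1/L2 = CEFD/AB/- → run C
t=10: L0/L1/L2 = CEFD/AB/- → run C
t=11: L0/L1/L2 = CEFD/AB/- → run C
t=12: L0/L1/L2 = EFD/ABC/- → run E
t=13: L0/L1/L2 = EFD/ABC/- → run E
t=14: L0/L1/L2 = EFD/ABC/- → run E
t=15: L0/L1/L2 = FD/ABCE/- → run F
t=16: L0/L1/L2 = FD/ABCE/- → run F
t=17: L0/L1/L2 = FD/ABCE/- → run F
t=18: L0/L1/L2 = D/ABCEF/- → run D
t=19: L0/L1/L2 = D/ABCEF/- → run D
t=20: L0/L1/L2 = D/ABCEF/- → run D
t=21: L0/L1/L2 = -/ABCEFD/- → run A
t=22: L0/L1/L2 = -/ABCEFD/- → run A
t=23: L0/L1/L2 = -/BCEFD/- → run B
t=24: L0/L1/L2 = -/BCEFD/- → run B
t=25: L0/L1/L2 = -/BCEFD/- → run B
t=26: L0/L1/L2 = -/CEFD/- → run C
t=27: L0/L1/L2 = -/CEFD/- → run C
t=28: L0/L1/L2 = -/CEFD/- → run C
t=29: L0/L1/L2 = -/EFD/- → run E
t=30: L0/L1/L2 = -/EFD/- → run E
t=31: L0/L1/L2 = -/EFD/- → run E
t=32: L0/L1/L2 = -/EFD/- → run E
t=33: L0/L1/L2 = -/FD/- → run F
t=34: L0/L1/L2 = -/D/- → run D
t=35: L0/L1/L2 = -/D/- → run D
t=36: L0/L1/L2 = -/D/- → run D
t=37: L0/L1/L2 = -/D/- → run D
t=38: L0/L1/L2 = -/D/- → run D
t=39: (idle)
t=40: (idle)
t=41: (idle)
t=42: (idle)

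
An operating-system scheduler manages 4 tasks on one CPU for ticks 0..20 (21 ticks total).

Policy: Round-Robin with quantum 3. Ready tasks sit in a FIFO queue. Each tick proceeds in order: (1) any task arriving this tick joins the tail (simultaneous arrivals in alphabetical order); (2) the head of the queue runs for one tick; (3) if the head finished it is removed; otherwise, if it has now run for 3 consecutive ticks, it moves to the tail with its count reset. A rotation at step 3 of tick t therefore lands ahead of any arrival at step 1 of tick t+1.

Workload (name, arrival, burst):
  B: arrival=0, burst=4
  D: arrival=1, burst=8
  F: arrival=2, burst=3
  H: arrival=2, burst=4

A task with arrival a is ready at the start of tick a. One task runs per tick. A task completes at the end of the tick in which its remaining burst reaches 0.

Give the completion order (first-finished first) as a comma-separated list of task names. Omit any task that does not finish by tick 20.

completion order = F, B, H, D

t=0: queue=[B] q_used=0 → run B
t=1: queue=[B,D] q_used=1 → run B
t=2: queue=[B,D,F,H] q_used=2 → run B
t=3: queue=[D,F,H,B] q_used=0 → run D
t=4: queue=[D,F,H,B] q_used=1 → run D
t=5: queue=[D,F,H,B] q_used=2 → run D
t=6: queue=[F,H,B,D] q_used=0 → run F
t=7: queue=[F,H,B,D] q_used=1 → run F
t=8: queue=[F,H,B,D] q_used=2 → run F
t=9: queue=[H,B,D] q_used=0 → run H
t=10: queue=[H,B,D] q_used=1 → run H
t=11: queue=[H,B,D] q_used=2 → run H
t=12: queue=[B,D,H] q_used=0 → run B
t=13: queue=[D,H] q_used=0 → run D
t=14: queue=[D,H] q_used=1 → run D
t=15: queue=[D,H] q_used=2 → run D
t=16: queue=[H,D] q_used=0 → run H
t=17: queue=[D] q_used=0 → run D
t=18: queue=[D] q_used=1 → run D
t=19: (idle)
t=20: (idle)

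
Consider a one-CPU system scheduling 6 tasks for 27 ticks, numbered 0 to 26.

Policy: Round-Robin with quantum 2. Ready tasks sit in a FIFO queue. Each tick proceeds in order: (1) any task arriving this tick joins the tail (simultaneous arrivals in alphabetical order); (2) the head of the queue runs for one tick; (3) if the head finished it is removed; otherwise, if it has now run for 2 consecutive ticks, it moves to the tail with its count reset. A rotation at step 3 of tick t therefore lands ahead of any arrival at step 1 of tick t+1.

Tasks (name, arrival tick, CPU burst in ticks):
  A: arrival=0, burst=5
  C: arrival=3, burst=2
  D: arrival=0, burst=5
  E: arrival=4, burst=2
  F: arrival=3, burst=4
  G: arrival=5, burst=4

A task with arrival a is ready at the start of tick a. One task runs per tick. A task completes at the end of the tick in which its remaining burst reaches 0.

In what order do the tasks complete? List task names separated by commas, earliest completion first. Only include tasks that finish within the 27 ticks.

t=0: queue=[A,D] q_used=0 → run A
t=1: queue=[A,D] q_used=1 → run A
t=2: queue=[D,A] q_used=0 → run D
t=3: queue=[D,A,C,F] q_used=1 → run D
t=4: queue=[A,C,F,D,E] q_used=0 → run A
t=5: queue=[A,C,F,D,E,G] q_used=1 → run A
t=6: queue=[C,F,D,E,G,A] q_used=0 → run C
t=7: queue=[C,F,D,E,G,A] q_used=1 → run C
t=8: queue=[F,D,E,G,A] q_used=0 → run F
t=9: queue=[F,D,E,G,A] q_used=1 → run F
t=10: queue=[D,E,G,A,F] q_used=0 → run D
t=11: queue=[D,E,G,A,F] q_used=1 → run D
t=12: queue=[E,G,A,F,D] q_used=0 → run E
t=13: queue=[E,G,A,F,D] q_used=1 → run E
t=14: queue=[G,A,F,D] q_used=0 → run G
t=15: queue=[G,A,F,D] q_used=1 → run G
t=16: queue=[A,F,D,G] q_used=0 → run A
t=17: queue=[F,D,G] q_used=0 → run F
t=18: queue=[F,D,G] q_used=1 → run F
t=19: queue=[D,G] q_used=0 → run D
t=20: queue=[G] q_used=0 → run G
t=21: queue=[G] q_used=1 → run G
t=22: (idle)
t=23: (idle)
t=24: (idle)
t=25: (idle)
t=26: (idle)

completion order = C, E, A, F, D, G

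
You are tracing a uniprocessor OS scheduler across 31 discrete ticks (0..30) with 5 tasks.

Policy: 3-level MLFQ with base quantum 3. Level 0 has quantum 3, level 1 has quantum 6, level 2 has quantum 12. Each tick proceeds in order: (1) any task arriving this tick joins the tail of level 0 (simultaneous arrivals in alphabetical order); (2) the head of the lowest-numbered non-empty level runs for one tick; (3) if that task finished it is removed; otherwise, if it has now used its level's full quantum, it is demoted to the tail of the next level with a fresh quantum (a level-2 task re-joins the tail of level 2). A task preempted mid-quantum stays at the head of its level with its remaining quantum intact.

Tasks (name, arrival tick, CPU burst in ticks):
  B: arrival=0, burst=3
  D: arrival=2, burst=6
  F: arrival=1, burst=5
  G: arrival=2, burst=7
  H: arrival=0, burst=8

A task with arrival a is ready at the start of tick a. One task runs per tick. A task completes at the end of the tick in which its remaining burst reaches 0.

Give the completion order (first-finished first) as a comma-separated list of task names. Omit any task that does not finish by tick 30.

t=0: L0/L1/L2 = BH/-/- → run B
t=1: L0/L1/L2 = BHF/-/- → run B
t=2: L0/L1/L2 = BHFDG/-/- → run B
t=3: L0/L1/L2 = HFDG/-/- → run H
t=4: L0/L1/L2 = HFDG/-/- → run H
t=5: L0/L1/L2 = HFDG/-/- → run H
t=6: L0/L1/L2 = FDG/H/- → run F
t=7: L0/L1/L2 = FDG/H/- → run F
t=8: L0/L1/L2 = FDG/H/- → run F
t=9: L0/L1/L2 = DG/HF/- → run D
t=10: L0/L1/L2 = DG/HF/- → run D
t=11: L0/L1/L2 = DG/HF/- → run D
t=12: L0/L1/L2 = G/HFD/- → run G
t=13: L0/L1/L2 = G/HFD/- → run G
t=14: L0/L1/L2 = G/HFD/- → run G
t=15: L0/L1/L2 = -/HFDG/- → run H
t=16: L0/L1/L2 = -/HFDG/- → run H
t=17: L0/L1/L2 = -/HFDG/- → run H
t=18: L0/L1/L2 = -/HFDG/- → run H
t=19: L0/L1/L2 = -/HFDG/- → run H
t=20: L0/L1/L2 = -/FDG/- → run F
t=21: L0/L1/L2 = -/FDG/- → run F
t=22: L0/L1/L2 = -/DG/- → run D
t=23: L0/L1/L2 = -/DG/- → run D
t=24: L0/L1/L2 = -/DG/- → run D
t=25: L0/L1/L2 = -/G/- → run G
t=26: L0/L1/L2 = -/G/- → run G
t=27: L0/L1/L2 = -/G/- → run G
t=28: L0/L1/L2 = -/G/- → run G
t=29: (idle)
t=30: (idle)

completion order = B, H, F, D, G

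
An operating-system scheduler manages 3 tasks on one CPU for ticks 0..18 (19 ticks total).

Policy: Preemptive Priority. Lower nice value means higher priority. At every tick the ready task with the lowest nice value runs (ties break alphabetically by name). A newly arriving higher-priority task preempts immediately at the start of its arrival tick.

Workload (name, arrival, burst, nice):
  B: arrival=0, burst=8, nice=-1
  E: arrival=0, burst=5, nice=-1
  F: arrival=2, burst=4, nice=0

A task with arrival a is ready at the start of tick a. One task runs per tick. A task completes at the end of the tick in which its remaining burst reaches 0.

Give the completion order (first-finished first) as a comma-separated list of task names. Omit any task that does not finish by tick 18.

completion order = B, E, F

t=0: ready={B,E} → run B
t=1: ready={B,E} → run B
t=2: ready={B,E,F} → run B
t=3: ready={B,E,F} → run B
t=4: ready={B,E,F} → run B
t=5: ready={B,E,F} → run B
t=6: ready={B,E,F} → run B
t=7: ready={B,E,F} → run B
t=8: ready={E,F} → run E
t=9: ready={E,F} → run E
t=10: ready={E,F} → run E
t=11: ready={E,F} → run E
t=12: ready={E,F} → run E
t=13: ready={F} → run F
t=14: ready={F} → run F
t=15: ready={F} → run F
t=16: ready={F} → run F
t=17: (idle)
t=18: (idle)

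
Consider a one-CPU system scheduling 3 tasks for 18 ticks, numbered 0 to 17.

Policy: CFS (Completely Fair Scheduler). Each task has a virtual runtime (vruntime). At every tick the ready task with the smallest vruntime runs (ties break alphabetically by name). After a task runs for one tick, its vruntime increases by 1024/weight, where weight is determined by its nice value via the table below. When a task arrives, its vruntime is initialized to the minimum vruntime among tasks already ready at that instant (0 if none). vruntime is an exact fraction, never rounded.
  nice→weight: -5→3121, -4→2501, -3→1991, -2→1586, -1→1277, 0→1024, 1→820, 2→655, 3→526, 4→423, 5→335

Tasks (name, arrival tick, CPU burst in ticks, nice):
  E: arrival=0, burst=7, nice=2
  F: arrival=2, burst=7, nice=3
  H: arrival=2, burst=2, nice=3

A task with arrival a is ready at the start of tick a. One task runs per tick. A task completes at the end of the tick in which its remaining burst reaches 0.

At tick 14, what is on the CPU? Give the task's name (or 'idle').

running at tick 14 = F

t=0: vr[E=0] → run E
t=1: vr[E=1024/655] → run E
t=2: vr[E=2048/655 F=2048/655 H=2048/655] → run E
t=3: vr[E=3072/655 F=2048/655 H=2048/655] → run F
t=4: vr[E=3072/655 F=873984/172265 H=2048/655] → run H
t=5: vr[E=3072/655 F=873984/172265 H=873984/172265] → run E
t=6: vr[E=4096/655 F=873984/172265 H=873984/172265] → run F
t=7: vr[E=4096/655 F=1209344/172265 H=873984/172265] → run H
t=8: vr[E=4096/655 F=1209344/172265] → run E
t=9: vr[E=1024/131 F=1209344/172265] → run F
t=10: vr[E=1024/131 F=1544704/172265] → run E
t=11: vr[E=6144/655 F=1544704/172265] → run F
t=12: vr[E=6144/655 F=1880064/172265] → run E
t=13: vr[F=1880064/172265] → run F
t=14: vr[F=2215424/172265] → run F
t=15: vr[F=2550784/172265] → run F
t=16: (idle)
t=17: (idle)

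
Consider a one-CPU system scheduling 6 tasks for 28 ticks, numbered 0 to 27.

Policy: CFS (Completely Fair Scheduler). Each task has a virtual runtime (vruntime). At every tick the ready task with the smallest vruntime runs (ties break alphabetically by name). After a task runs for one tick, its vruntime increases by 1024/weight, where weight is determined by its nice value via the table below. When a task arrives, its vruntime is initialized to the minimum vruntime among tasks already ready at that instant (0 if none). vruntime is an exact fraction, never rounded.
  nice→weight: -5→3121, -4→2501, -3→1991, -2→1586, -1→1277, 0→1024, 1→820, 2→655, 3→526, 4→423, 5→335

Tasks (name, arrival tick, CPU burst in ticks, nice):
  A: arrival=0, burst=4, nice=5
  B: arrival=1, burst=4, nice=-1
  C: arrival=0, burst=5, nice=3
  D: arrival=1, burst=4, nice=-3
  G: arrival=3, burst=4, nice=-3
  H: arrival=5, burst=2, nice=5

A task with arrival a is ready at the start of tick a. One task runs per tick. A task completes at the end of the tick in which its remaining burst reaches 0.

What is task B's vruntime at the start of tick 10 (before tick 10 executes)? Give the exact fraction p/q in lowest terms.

t=0: vr[A=0 C=0] → run A
t=1: vr[A=1024/335 B=0 C=0 D=0] → run B
t=2: vr[A=1024/335 B=1024/1277 C=0 D=0] → run C
t=3: vr[A=1024/335 B=1024/1277 C=512/263 D=0 G=0] → run D
t=4: vr[A=1024/335 B=1024/1277 C=512/263 D=1024/1991 G=0] → run G
t=5: vr[A=1024/335 B=1024/1277 C=512/263 D=1024/1991 G=1024/1991 H=1024/1991] → run D
t=6: vr[A=1024/335 B=1024/1277 C=512/263 D=2048/1991 G=1024/1991 H=1024/1991] → run G
t=7: vr[A=1024/335 B=1024/1277 C=512/263 D=2048/1991 G=2048/1991 H=1024/1991] → run H
t=8: vr[A=1024/335 B=1024/1277 C=512/263 D=2048/1991 G=2048/1991 H=2381824/666985] → run B
t=9: vr[A=1024/335 B=2048/1277 C=512/263 D=2048/1991 G=2048/1991 H=2381824/666985] → run D
t=10: vr[A=1024/335 B=2048/1277 C=512/263 D=3072/1991 G=2048/1991 H=2381824/666985] → run G
t=11: vr[A=1024/335 B=2048/1277 C=512/263 D=3072/1991 G=3072/1991 H=2381824/666985] → run D
t=12: vr[A=1024/335 B=2048/1277 C=512/263 G=3072/1991 H=2381824/666985] → run G
t=13: vr[A=1024/335 B=2048/1277 C=512/263 H=2381824/666985] → run B
t=14: vr[A=1024/335 B=3072/1277 C=512/263 H=2381824/666985] → run C
t=15: vr[A=1024/335 B=3072/1277 C=1024/263 H=2381824/666985] → run B
t=16: vr[A=1024/335 C=1024/263 H=2381824/666985] → run A
t=17: vr[A=2048/335 C=1024/263 H=2381824/666985] → run H
t=18: vr[A=2048/335 C=1024/263] → run C
t=19: vr[A=2048/335 C=1536/263] → run C
t=20: vr[A=2048/335 C=2048/263] → run A
t=21: vr[A=3072/335 C=2048/263] → run C
t=22: vr[A=3072/335] → run A
t=23: (idle)
t=24: (idle)
t=25: (idle)
t=26: (idle)
t=27: (idle)

vruntime(B, start of tick 10) = 2048/1277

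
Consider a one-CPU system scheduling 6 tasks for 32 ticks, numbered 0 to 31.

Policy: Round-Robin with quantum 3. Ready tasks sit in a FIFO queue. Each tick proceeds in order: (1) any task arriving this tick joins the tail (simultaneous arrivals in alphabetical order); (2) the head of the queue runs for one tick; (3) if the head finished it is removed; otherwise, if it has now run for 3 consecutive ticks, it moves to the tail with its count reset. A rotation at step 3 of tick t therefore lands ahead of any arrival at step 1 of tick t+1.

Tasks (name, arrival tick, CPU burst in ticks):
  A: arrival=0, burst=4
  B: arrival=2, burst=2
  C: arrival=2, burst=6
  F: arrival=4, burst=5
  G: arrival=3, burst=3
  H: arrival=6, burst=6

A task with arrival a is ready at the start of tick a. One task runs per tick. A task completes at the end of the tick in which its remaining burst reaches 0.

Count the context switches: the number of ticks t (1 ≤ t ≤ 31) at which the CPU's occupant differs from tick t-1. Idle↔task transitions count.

t=0: queue=[A] q_used=0 → run A
t=1: queue=[A] q_used=1 → run A
t=2: queue=[A,B,C] q_used=2 → run A
t=3: queue=[B,C,A,G] q_used=0 → run B
t=4: queue=[B,C,A,G,F] q_used=1 → run B
t=5: queue=[C,A,G,F] q_used=0 → run C
t=6: queue=[C,A,G,F,H] q_used=1 → run C
t=7: queue=[C,A,G,F,H] q_used=2 → run C
t=8: queue=[A,G,F,H,C] q_used=0 → run A
t=9: queue=[G,F,H,C] q_used=0 → run G
t=10: queue=[G,F,H,C] q_used=1 → run G
t=11: queue=[G,F,H,C] q_used=2 → run G
t=12: queue=[F,H,C] q_used=0 → run F
t=13: queue=[F,H,C] q_used=1 → run F
t=14: queue=[F,H,C] q_used=2 → run F
t=15: queue=[H,C,F] q_used=0 → run H
t=16: queue=[H,C,F] q_used=1 → run H
t=17: queue=[H,C,F] q_used=2 → run H
t=18: queue=[C,F,H] q_used=0 → run C
t=19: queue=[C,F,H] q_used=1 → run C
t=20: queue=[C,F,H] q_used=2 → run C
t=21: queue=[F,H] q_used=0 → run F
t=22: queue=[F,H] q_used=1 → run F
t=23: queue=[H] q_used=0 → run H
t=24: queue=[H] q_used=1 → run H
t=25: queue=[H] q_used=2 → run H
t=26: (idle)
t=27: (idle)
t=28: (idle)
t=29: (idle)
t=30: (idle)
t=31: (idle)

context switches = 10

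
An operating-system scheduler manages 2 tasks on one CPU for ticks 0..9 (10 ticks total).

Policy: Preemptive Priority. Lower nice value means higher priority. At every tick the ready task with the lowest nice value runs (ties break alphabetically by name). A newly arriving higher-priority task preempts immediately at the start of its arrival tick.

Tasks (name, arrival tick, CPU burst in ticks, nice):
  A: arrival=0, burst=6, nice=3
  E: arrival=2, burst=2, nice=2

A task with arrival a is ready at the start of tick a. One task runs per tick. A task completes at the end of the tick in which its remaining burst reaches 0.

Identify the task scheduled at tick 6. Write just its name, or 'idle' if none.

t=0: ready={A} → run A
t=1: ready={A} → run A
t=2: ready={A,E} → run E
t=3: ready={A,E} → run E
t=4: ready={A} → run A
t=5: ready={A} → run A
t=6: ready={A} → run A
t=7: ready={A} → run A
t=8: (idle)
t=9: (idle)

running at tick 6 = A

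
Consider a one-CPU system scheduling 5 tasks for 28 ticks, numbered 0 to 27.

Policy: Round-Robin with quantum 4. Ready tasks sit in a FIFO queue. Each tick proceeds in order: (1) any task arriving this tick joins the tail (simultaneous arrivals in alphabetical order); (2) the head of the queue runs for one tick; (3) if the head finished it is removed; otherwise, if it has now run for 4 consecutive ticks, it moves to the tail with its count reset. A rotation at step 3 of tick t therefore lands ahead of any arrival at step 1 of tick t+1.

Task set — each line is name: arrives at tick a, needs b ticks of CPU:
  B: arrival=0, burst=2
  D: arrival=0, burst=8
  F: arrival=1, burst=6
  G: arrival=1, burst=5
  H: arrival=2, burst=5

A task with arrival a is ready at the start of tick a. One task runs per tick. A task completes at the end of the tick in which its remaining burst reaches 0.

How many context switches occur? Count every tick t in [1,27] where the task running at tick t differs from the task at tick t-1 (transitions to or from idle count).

context switches = 9

t=0: queue=[B,D] q_used=0 → run B
t=1: queue=[B,D,F,G] q_used=1 → run B
t=2: queue=[D,F,G,H] q_used=0 → run D
t=3: queue=[D,F,G,H] q_used=1 → run D
t=4: queue=[D,F,G,H] q_used=2 → run D
t=5: queue=[D,F,G,H] q_used=3 → run D
t=6: queue=[F,G,H,D] q_used=0 → run F
t=7: queue=[F,G,H,D] q_used=1 → run F
t=8: queue=[F,G,H,D] q_used=2 → run F
t=9: queue=[F,G,H,D] q_used=3 → run F
t=10: queue=[G,H,D,F] q_used=0 → run G
t=11: queue=[G,H,D,F] q_used=1 → run G
t=12: queue=[G,H,D,F] q_used=2 → run G
t=13: queue=[G,H,D,F] q_used=3 → run G
t=14: queue=[H,D,F,G] q_used=0 → run H
t=15: queue=[H,D,F,G] q_used=1 → run H
t=16: queue=[H,D,F,G] q_used=2 → run H
t=17: queue=[H,D,F,G] q_used=3 → run H
t=18: queue=[D,F,G,H] q_used=0 → run D
t=19: queue=[D,F,G,H] q_used=1 → run D
t=20: queue=[D,F,G,H] q_used=2 → run D
t=21: queue=[D,F,G,H] q_used=3 → run D
t=22: queue=[F,G,H] q_used=0 → run F
t=23: queue=[F,G,H] q_used=1 → run F
t=24: queue=[G,H] q_used=0 → run G
t=25: queue=[H] q_used=0 → run H
t=26: (idle)
t=27: (idle)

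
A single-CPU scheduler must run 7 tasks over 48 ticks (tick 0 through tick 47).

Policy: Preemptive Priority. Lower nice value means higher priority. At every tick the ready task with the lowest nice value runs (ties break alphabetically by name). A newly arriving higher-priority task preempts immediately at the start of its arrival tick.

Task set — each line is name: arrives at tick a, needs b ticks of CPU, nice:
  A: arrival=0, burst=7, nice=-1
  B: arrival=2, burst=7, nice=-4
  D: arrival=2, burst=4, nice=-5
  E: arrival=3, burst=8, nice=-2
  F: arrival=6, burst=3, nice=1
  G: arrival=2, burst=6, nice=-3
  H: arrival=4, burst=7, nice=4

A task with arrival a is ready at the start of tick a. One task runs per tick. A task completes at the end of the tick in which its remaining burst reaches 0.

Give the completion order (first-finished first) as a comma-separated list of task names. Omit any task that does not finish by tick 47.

t=0: ready={A} → run A
t=1: ready={A} → run A
t=2: ready={A,B,D,G} → run D
t=3: ready={A,B,D,E,G} → run D
t=4: ready={A,B,D,E,G,H} → run D
t=5: ready={A,B,D,E,G,H} → run D
t=6: ready={A,B,E,F,G,H} → run B
t=7: ready={A,B,E,F,G,H} → run B
t=8: ready={A,B,E,F,G,H} → run B
t=9: ready={A,B,E,F,G,H} → run B
t=10: ready={A,B,E,F,G,H} → run B
t=11: ready={A,B,E,F,G,H} → run B
t=12: ready={A,B,E,F,G,H} → run B
t=13: ready={A,E,F,G,H} → run G
t=14: ready={A,E,F,G,H} → run G
t=15: ready={A,E,F,G,H} → run G
t=16: ready={A,E,F,G,H} → run G
t=17: ready={A,E,F,G,H} → run G
t=18: ready={A,E,F,G,H} → run G
t=19: ready={A,E,F,H} → run E
t=20: ready={A,E,F,H} → run E
t=21: ready={A,E,F,H} → run E
t=22: ready={A,E,F,H} → run E
t=23: ready={A,E,F,H} → run E
t=24: ready={A,E,F,H} → run E
t=25: ready={A,E,F,H} → run E
t=26: ready={A,E,F,H} → run E
t=27: ready={A,F,H} → run A
t=28: ready={A,F,H} → run A
t=29: ready={A,F,H} → run A
t=30: ready={A,F,H} → run A
t=31: ready={A,F,H} → run A
t=32: ready={F,H} → run F
t=33: ready={F,H} → run F
t=34: ready={F,H} → run F
t=35: ready={H} → run H
t=36: ready={H} → run H
t=37: ready={H} → run H
t=38: ready={H} → run H
t=39: ready={H} → run H
t=40: ready={H} → run H
t=41: ready={H} → run H
t=42: (idle)
t=43: (idle)
t=44: (idle)
t=45: (idle)
t=46: (idle)
t=47: (idle)

completion order = D, B, G, E, A, F, H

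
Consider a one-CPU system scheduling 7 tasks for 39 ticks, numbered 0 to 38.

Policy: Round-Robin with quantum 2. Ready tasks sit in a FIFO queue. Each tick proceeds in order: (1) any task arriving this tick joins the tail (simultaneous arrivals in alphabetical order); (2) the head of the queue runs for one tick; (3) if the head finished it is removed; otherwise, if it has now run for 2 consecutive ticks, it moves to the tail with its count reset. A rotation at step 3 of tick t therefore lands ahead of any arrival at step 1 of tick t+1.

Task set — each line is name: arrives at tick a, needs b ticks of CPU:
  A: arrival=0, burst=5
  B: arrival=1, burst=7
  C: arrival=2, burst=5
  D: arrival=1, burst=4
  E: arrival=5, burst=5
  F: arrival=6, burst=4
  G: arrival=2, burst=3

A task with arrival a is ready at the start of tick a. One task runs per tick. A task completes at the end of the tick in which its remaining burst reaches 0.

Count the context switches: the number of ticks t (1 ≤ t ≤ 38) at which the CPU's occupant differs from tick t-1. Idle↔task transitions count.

context switches = 19

t=0: queue=[A] q_used=0 → run A
t=1: queue=[A,B,D] q_used=1 → run A
t=2: queue=[B,D,A,C,G] q_used=0 → run B
t=3: queue=[B,D,A,C,G] q_used=1 → run B
t=4: queue=[D,A,C,G,B] q_used=0 → run D
t=5: queue=[D,A,C,G,B,E] q_used=1 → run D
t=6: queue=[A,C,G,B,E,D,F] q_used=0 → run A
t=7: queue=[A,C,G,B,E,D,F] q_used=1 → run A
t=8: queue=[C,G,B,E,D,F,A] q_used=0 → run C
t=9: queue=[C,G,B,E,D,F,A] q_used=1 → run C
t=10: queue=[G,B,E,D,F,A,C] q_used=0 → run G
t=11: queue=[G,B,E,D,F,A,C] q_used=1 → run G
t=12: queue=[B,E,D,F,A,C,G] q_used=0 → run B
t=13: queue=[B,E,D,F,A,C,G] q_used=1 → run B
t=14: queue=[E,D,F,A,C,G,B] q_used=0 → run E
t=15: queue=[E,D,F,A,C,G,B] q_used=1 → run E
t=16: queue=[D,F,A,C,G,B,E] q_used=0 → run D
t=17: queue=[D,F,A,C,G,B,E] q_used=1 → run D
t=18: queue=[F,A,C,G,B,E] q_used=0 → run F
t=19: queue=[F,A,C,G,B,E] q_used=1 → run F
t=20: queue=[A,C,G,B,E,F] q_used=0 → run A
t=21: queue=[C,G,B,E,F] q_used=0 → run C
t=22: queue=[C,G,B,E,F] q_used=1 → run C
t=23: queue=[G,B,E,F,C] q_used=0 → run G
t=24: queue=[B,E,F,C] q_used=0 → run B
t=25: queue=[B,E,F,C] q_used=1 → run B
t=26: queue=[E,F,C,B] q_used=0 → run E
t=27: queue=[E,F,C,B] q_used=1 → run E
t=28: queue=[F,C,B,E] q_used=0 → run F
t=29: queue=[F,C,B,E] q_used=1 → run F
t=30: queue=[C,B,E] q_used=0 → run C
t=31: queue=[B,E] q_used=0 → run B
t=32: queue=[E] q_used=0 → run E
t=33: (idle)
t=34: (idle)
t=35: (idle)
t=36: (idle)
t=37: (idle)
t=38: (idle)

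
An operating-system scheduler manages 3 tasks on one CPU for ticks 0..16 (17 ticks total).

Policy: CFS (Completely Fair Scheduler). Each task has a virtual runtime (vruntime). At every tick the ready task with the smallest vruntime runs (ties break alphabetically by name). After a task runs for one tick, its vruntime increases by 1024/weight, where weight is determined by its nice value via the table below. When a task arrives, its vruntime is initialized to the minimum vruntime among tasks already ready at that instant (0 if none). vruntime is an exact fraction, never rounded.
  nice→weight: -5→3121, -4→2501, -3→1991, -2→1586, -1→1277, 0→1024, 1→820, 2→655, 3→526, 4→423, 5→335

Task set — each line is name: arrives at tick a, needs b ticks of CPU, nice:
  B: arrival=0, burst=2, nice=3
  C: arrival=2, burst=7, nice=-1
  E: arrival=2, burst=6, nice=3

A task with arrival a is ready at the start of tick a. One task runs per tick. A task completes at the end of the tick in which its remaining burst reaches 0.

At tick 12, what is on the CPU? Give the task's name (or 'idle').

t=0: vr[B=0] → run B
t=1: vr[B=512/263] → run B
t=2: vr[C=0 E=0] → run C
t=3: vr[C=1024/1277 E=0] → run E
t=4: vr[C=1024/1277 E=512/263] → run C
t=5: vr[C=2048/1277 E=512/263] → run C
t=6: vr[C=3072/1277 E=512/263] → run E
t=7: vr[C=3072/1277 E=1024/263] → run C
t=8: vr[C=4096/1277 E=1024/263] → run C
t=9: vr[C=5120/1277 E=1024/263] → run E
t=10: vr[C=5120/1277 E=1536/263] → run C
t=11: vr[C=6144/1277 E=1536/263] → run C
t=12: vr[E=1536/263] → run E
t=13: vr[E=2048/263] → run E
t=14: vr[E=2560/263] → run E
t=15: (idle)
t=16: (idle)

running at tick 12 = E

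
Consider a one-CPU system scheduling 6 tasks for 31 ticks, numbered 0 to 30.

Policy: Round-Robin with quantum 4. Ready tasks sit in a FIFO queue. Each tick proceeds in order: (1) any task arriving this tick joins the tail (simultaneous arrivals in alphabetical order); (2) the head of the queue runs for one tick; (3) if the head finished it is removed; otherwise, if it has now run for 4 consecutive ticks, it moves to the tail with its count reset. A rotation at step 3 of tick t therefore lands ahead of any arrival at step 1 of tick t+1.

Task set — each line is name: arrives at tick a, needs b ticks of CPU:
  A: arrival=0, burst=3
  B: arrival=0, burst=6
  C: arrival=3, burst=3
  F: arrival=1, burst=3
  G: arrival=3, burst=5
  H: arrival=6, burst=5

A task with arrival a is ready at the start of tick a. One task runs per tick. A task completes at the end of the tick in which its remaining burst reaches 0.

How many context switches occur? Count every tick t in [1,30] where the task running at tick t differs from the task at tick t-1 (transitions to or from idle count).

context switches = 9

t=0: queue=[A,B] q_used=0 → run A
t=1: queue=[A,B,F] q_used=1 → run A
t=2: queue=[A,B,F] q_used=2 → run A
t=3: queue=[B,F,C,G] q_used=0 → run B
t=4: queue=[B,F,C,G] q_used=1 → run B
t=5: queue=[B,F,C,G] q_used=2 → run B
t=6: queue=[B,F,C,G,H] q_used=3 → run B
t=7: queue=[F,C,G,H,B] q_used=0 → run F
t=8: queue=[F,C,G,H,B] q_used=1 → run F
t=9: queue=[F,C,G,H,B] q_used=2 → run F
t=10: queue=[C,G,H,B] q_used=0 → run C
t=11: queue=[C,G,H,B] q_used=1 → run C
t=12: queue=[C,G,H,B] q_used=2 → run C
t=13: queue=[G,H,B] q_used=0 → run G
t=14: queue=[G,H,B] q_used=1 → run G
t=15: queue=[G,H,B] q_used=2 → run G
t=16: queue=[G,H,B] q_used=3 → run G
t=17: queue=[H,B,G] q_used=0 → run H
t=18: queue=[H,B,G] q_used=1 → run H
t=19: queue=[H,B,G] q_used=2 → run H
t=20: queue=[H,B,G] q_used=3 → run H
t=21: queue=[B,G,H] q_used=0 → run B
t=22: queue=[B,G,H] q_used=1 → run B
t=23: queue=[G,H] q_used=0 → run G
t=24: queue=[H] q_used=0 → run H
t=25: (idle)
t=26: (idle)
t=27: (idle)
t=28: (idle)
t=29: (idle)
t=30: (idle)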